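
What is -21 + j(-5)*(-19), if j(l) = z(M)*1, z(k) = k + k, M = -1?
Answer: 17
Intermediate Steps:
z(k) = 2*k
j(l) = -2 (j(l) = (2*(-1))*1 = -2*1 = -2)
-21 + j(-5)*(-19) = -21 - 2*(-19) = -21 + 38 = 17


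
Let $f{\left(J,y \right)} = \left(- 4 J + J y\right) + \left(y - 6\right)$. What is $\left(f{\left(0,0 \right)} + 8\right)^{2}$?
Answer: $4$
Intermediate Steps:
$f{\left(J,y \right)} = -6 + y - 4 J + J y$ ($f{\left(J,y \right)} = \left(- 4 J + J y\right) + \left(y - 6\right) = \left(- 4 J + J y\right) + \left(-6 + y\right) = -6 + y - 4 J + J y$)
$\left(f{\left(0,0 \right)} + 8\right)^{2} = \left(\left(-6 + 0 - 0 + 0 \cdot 0\right) + 8\right)^{2} = \left(\left(-6 + 0 + 0 + 0\right) + 8\right)^{2} = \left(-6 + 8\right)^{2} = 2^{2} = 4$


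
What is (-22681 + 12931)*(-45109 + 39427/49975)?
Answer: 879170310720/1999 ≈ 4.3980e+8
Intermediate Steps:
(-22681 + 12931)*(-45109 + 39427/49975) = -9750*(-45109 + 39427*(1/49975)) = -9750*(-45109 + 39427/49975) = -9750*(-2254282848/49975) = 879170310720/1999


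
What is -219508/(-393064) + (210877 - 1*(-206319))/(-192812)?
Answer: -7603809503/4736715998 ≈ -1.6053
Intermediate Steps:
-219508/(-393064) + (210877 - 1*(-206319))/(-192812) = -219508*(-1/393064) + (210877 + 206319)*(-1/192812) = 54877/98266 + 417196*(-1/192812) = 54877/98266 - 104299/48203 = -7603809503/4736715998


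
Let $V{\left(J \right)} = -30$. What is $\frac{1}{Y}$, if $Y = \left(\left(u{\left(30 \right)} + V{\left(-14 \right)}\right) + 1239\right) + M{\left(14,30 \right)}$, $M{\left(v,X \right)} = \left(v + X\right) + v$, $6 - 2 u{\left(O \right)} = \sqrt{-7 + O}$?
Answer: $\frac{5080}{6451577} + \frac{2 \sqrt{23}}{6451577} \approx 0.00078889$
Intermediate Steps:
$u{\left(O \right)} = 3 - \frac{\sqrt{-7 + O}}{2}$
$M{\left(v,X \right)} = X + 2 v$ ($M{\left(v,X \right)} = \left(X + v\right) + v = X + 2 v$)
$Y = 1270 - \frac{\sqrt{23}}{2}$ ($Y = \left(\left(\left(3 - \frac{\sqrt{-7 + 30}}{2}\right) - 30\right) + 1239\right) + \left(30 + 2 \cdot 14\right) = \left(\left(\left(3 - \frac{\sqrt{23}}{2}\right) - 30\right) + 1239\right) + \left(30 + 28\right) = \left(\left(-27 - \frac{\sqrt{23}}{2}\right) + 1239\right) + 58 = \left(1212 - \frac{\sqrt{23}}{2}\right) + 58 = 1270 - \frac{\sqrt{23}}{2} \approx 1267.6$)
$\frac{1}{Y} = \frac{1}{1270 - \frac{\sqrt{23}}{2}}$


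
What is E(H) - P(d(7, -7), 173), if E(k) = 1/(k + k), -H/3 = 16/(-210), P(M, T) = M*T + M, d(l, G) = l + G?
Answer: 35/16 ≈ 2.1875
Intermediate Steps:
d(l, G) = G + l
P(M, T) = M + M*T
H = 8/35 (H = -48/(-210) = -48*(-1)/210 = -3*(-8/105) = 8/35 ≈ 0.22857)
E(k) = 1/(2*k)
E(H) - P(d(7, -7), 173) = 1/(2*(8/35)) - (-7 + 7)*(1 + 173) = (1/2)*(35/8) - 0*174 = 35/16 - 1*0 = 35/16 + 0 = 35/16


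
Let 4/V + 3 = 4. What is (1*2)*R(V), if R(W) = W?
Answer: 8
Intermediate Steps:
V = 4 (V = 4/(-3 + 4) = 4/1 = 4*1 = 4)
(1*2)*R(V) = (1*2)*4 = 2*4 = 8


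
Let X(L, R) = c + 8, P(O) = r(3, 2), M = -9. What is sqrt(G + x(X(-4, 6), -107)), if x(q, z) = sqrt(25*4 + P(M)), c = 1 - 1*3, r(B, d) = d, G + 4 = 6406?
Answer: sqrt(6402 + sqrt(102)) ≈ 80.076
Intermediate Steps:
G = 6402 (G = -4 + 6406 = 6402)
P(O) = 2
c = -2 (c = 1 - 3 = -2)
X(L, R) = 6 (X(L, R) = -2 + 8 = 6)
x(q, z) = sqrt(102) (x(q, z) = sqrt(25*4 + 2) = sqrt(100 + 2) = sqrt(102))
sqrt(G + x(X(-4, 6), -107)) = sqrt(6402 + sqrt(102))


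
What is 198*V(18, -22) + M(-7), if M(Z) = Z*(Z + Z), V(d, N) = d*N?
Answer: -78310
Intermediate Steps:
V(d, N) = N*d
M(Z) = 2*Z² (M(Z) = Z*(2*Z) = 2*Z²)
198*V(18, -22) + M(-7) = 198*(-22*18) + 2*(-7)² = 198*(-396) + 2*49 = -78408 + 98 = -78310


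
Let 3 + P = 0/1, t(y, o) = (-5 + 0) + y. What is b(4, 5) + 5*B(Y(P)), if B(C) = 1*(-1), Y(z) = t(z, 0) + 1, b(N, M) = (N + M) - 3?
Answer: 1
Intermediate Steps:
t(y, o) = -5 + y
b(N, M) = -3 + M + N (b(N, M) = (M + N) - 3 = -3 + M + N)
P = -3 (P = -3 + 0/1 = -3 + 0*1 = -3 + 0 = -3)
Y(z) = -4 + z (Y(z) = (-5 + z) + 1 = -4 + z)
B(C) = -1
b(4, 5) + 5*B(Y(P)) = (-3 + 5 + 4) + 5*(-1) = 6 - 5 = 1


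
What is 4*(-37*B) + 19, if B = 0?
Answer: 19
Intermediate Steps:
4*(-37*B) + 19 = 4*(-37*0) + 19 = 4*0 + 19 = 0 + 19 = 19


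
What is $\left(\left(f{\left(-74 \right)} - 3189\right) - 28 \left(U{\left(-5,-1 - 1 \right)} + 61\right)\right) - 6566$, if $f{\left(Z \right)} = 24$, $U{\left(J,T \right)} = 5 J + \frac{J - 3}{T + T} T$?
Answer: $-10627$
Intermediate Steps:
$U{\left(J,T \right)} = - \frac{3}{2} + \frac{11 J}{2}$ ($U{\left(J,T \right)} = 5 J + \frac{-3 + J}{2 T} T = 5 J + \left(- \frac{3}{2} + \frac{J}{2}\right) = - \frac{3}{2} + \frac{11 J}{2}$)
$\left(\left(f{\left(-74 \right)} - 3189\right) - 28 \left(U{\left(-5,-1 - 1 \right)} + 61\right)\right) - 6566 = \left(\left(24 - 3189\right) - 28 \left(\left(- \frac{3}{2} + \frac{11}{2} \left(-5\right)\right) + 61\right)\right) - 6566 = \left(-3165 - 28 \left(\left(- \frac{3}{2} - \frac{55}{2}\right) + 61\right)\right) - 6566 = \left(-3165 - 28 \left(-29 + 61\right)\right) - 6566 = \left(-3165 - 896\right) - 6566 = -4061 - 6566 = -10627$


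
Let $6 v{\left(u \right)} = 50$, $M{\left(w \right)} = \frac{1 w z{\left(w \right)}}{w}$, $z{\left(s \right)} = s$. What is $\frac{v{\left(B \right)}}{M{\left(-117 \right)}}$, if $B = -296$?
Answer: $- \frac{25}{351} \approx -0.071225$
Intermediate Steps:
$M{\left(w \right)} = w$ ($M{\left(w \right)} = \frac{1 w w}{w} = \frac{w w}{w} = \frac{w^{2}}{w} = w$)
$v{\left(u \right)} = \frac{25}{3}$ ($v{\left(u \right)} = \frac{1}{6} \cdot 50 = \frac{25}{3}$)
$\frac{v{\left(B \right)}}{M{\left(-117 \right)}} = \frac{25}{3 \left(-117\right)} = \frac{25}{3} \left(- \frac{1}{117}\right) = - \frac{25}{351}$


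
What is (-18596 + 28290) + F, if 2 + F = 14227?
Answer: 23919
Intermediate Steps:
F = 14225 (F = -2 + 14227 = 14225)
(-18596 + 28290) + F = (-18596 + 28290) + 14225 = 9694 + 14225 = 23919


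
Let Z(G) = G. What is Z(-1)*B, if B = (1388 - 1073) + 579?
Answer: -894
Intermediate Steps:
B = 894 (B = 315 + 579 = 894)
Z(-1)*B = -1*894 = -894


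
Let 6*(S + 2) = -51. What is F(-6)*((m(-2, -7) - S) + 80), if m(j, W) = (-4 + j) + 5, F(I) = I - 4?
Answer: -895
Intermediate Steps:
S = -21/2 (S = -2 + (⅙)*(-51) = -2 - 17/2 = -21/2 ≈ -10.500)
F(I) = -4 + I
m(j, W) = 1 + j
F(-6)*((m(-2, -7) - S) + 80) = (-4 - 6)*(((1 - 2) - 1*(-21/2)) + 80) = -10*((-1 + 21/2) + 80) = -10*(19/2 + 80) = -10*179/2 = -895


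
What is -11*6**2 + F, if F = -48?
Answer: -444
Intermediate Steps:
-11*6**2 + F = -11*6**2 - 48 = -11*36 - 48 = -396 - 48 = -444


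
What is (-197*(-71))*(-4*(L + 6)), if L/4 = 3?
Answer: -1007064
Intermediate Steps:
L = 12 (L = 4*3 = 12)
(-197*(-71))*(-4*(L + 6)) = (-197*(-71))*(-4*(12 + 6)) = 13987*(-4*18) = 13987*(-72) = -1007064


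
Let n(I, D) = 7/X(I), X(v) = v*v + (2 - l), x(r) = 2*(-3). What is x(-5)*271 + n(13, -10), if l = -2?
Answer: -281291/173 ≈ -1626.0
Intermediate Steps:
x(r) = -6
X(v) = 4 + v**2 (X(v) = v*v + (2 - 1*(-2)) = v**2 + (2 + 2) = v**2 + 4 = 4 + v**2)
n(I, D) = 7/(4 + I**2)
x(-5)*271 + n(13, -10) = -6*271 + 7/(4 + 13**2) = -1626 + 7/(4 + 169) = -1626 + 7/173 = -281291/173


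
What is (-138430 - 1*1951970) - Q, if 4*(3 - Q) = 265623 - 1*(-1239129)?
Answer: -1714215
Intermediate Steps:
Q = -376185 (Q = 3 - (265623 - 1*(-1239129))/4 = 3 - (265623 + 1239129)/4 = 3 - ¼*1504752 = 3 - 376188 = -376185)
(-138430 - 1*1951970) - Q = (-138430 - 1*1951970) - 1*(-376185) = (-138430 - 1951970) + 376185 = -2090400 + 376185 = -1714215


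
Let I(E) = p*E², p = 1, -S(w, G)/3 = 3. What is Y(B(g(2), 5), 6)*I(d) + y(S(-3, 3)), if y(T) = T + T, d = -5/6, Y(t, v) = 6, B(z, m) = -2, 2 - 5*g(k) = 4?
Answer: -83/6 ≈ -13.833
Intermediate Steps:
S(w, G) = -9 (S(w, G) = -3*3 = -9)
g(k) = -⅖ (g(k) = ⅖ - ⅕*4 = ⅖ - ⅘ = -⅖)
d = -⅚ (d = -5*⅙ = -⅚ ≈ -0.83333)
y(T) = 2*T
I(E) = E² (I(E) = 1*E² = E²)
Y(B(g(2), 5), 6)*I(d) + y(S(-3, 3)) = 6*(-⅚)² + 2*(-9) = 6*(25/36) - 18 = 25/6 - 18 = -83/6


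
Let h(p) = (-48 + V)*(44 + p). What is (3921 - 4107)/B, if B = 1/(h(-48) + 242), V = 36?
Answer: -53940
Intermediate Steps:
h(p) = -528 - 12*p (h(p) = (-48 + 36)*(44 + p) = -12*(44 + p) = -528 - 12*p)
B = 1/290 (B = 1/((-528 - 12*(-48)) + 242) = 1/((-528 + 576) + 242) = 1/(48 + 242) = 1/290 ≈ 0.0034483)
(3921 - 4107)/B = (3921 - 4107)/(1/290) = -186*290 = -53940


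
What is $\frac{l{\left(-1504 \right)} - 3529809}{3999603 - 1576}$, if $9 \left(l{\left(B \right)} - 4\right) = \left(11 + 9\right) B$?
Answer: $- \frac{31798325}{35982243} \approx -0.88372$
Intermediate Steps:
$l{\left(B \right)} = 4 + \frac{20 B}{9}$ ($l{\left(B \right)} = 4 + \frac{\left(11 + 9\right) B}{9} = 4 + \frac{20 B}{9}$)
$\frac{l{\left(-1504 \right)} - 3529809}{3999603 - 1576} = \frac{\left(4 + \frac{20}{9} \left(-1504\right)\right) - 3529809}{3999603 - 1576} = \frac{\left(4 - \frac{30080}{9}\right) - 3529809}{3998027} = \left(- \frac{30044}{9} - 3529809\right) \frac{1}{3998027} = \left(- \frac{31798325}{9}\right) \frac{1}{3998027} = - \frac{31798325}{35982243}$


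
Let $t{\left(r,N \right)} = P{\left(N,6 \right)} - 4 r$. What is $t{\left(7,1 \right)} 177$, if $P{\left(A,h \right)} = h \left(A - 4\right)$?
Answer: $-8142$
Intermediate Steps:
$P{\left(A,h \right)} = h \left(-4 + A\right)$
$t{\left(r,N \right)} = -24 - 4 r + 6 N$ ($t{\left(r,N \right)} = 6 \left(-4 + N\right) - 4 r = \left(-24 + 6 N\right) - 4 r = -24 - 4 r + 6 N$)
$t{\left(7,1 \right)} 177 = \left(-24 - 28 + 6 \cdot 1\right) 177 = \left(-24 - 28 + 6\right) 177 = \left(-46\right) 177 = -8142$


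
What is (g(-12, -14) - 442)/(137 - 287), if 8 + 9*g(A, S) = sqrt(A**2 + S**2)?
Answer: 1993/675 - sqrt(85)/675 ≈ 2.9389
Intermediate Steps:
g(A, S) = -8/9 + sqrt(A**2 + S**2)/9
(g(-12, -14) - 442)/(137 - 287) = ((-8/9 + sqrt((-12)**2 + (-14)**2)/9) - 442)/(137 - 287) = ((-8/9 + sqrt(144 + 196)/9) - 442)/(-150) = ((-8/9 + sqrt(340)/9) - 442)*(-1/150) = ((-8/9 + (2*sqrt(85))/9) - 442)*(-1/150) = ((-8/9 + 2*sqrt(85)/9) - 442)*(-1/150) = (-3986/9 + 2*sqrt(85)/9)*(-1/150) = 1993/675 - sqrt(85)/675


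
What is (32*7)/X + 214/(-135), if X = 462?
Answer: -1634/1485 ≈ -1.1003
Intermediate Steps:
(32*7)/X + 214/(-135) = (32*7)/462 + 214/(-135) = 224*(1/462) + 214*(-1/135) = 16/33 - 214/135 = -1634/1485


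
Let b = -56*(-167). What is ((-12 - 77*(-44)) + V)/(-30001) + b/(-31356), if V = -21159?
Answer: 69258599/235177839 ≈ 0.29449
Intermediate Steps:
b = 9352
((-12 - 77*(-44)) + V)/(-30001) + b/(-31356) = ((-12 - 77*(-44)) - 21159)/(-30001) + 9352/(-31356) = ((-12 + 3388) - 21159)*(-1/30001) + 9352*(-1/31356) = (3376 - 21159)*(-1/30001) - 2338/7839 = -17783*(-1/30001) - 2338/7839 = 17783/30001 - 2338/7839 = 69258599/235177839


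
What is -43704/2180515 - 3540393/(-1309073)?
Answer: 7662668316003/2854453312595 ≈ 2.6845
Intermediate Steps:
-43704/2180515 - 3540393/(-1309073) = -43704*1/2180515 - 3540393*(-1/1309073) = -43704/2180515 + 3540393/1309073 = 7662668316003/2854453312595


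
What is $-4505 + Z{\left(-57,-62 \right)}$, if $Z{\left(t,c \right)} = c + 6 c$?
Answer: $-4939$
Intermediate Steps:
$Z{\left(t,c \right)} = 7 c$
$-4505 + Z{\left(-57,-62 \right)} = -4505 + 7 \left(-62\right) = -4505 - 434 = -4939$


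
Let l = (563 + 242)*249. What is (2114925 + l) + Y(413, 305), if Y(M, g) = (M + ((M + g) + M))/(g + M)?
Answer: 831218602/359 ≈ 2.3154e+6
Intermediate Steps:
Y(M, g) = (g + 3*M)/(M + g) (Y(M, g) = (M + (g + 2*M))/(M + g) = (g + 3*M)/(M + g))
l = 200445 (l = 805*249 = 200445)
(2114925 + l) + Y(413, 305) = (2114925 + 200445) + (305 + 3*413)/(413 + 305) = 2315370 + (305 + 1239)/718 = 2315370 + (1/718)*1544 = 2315370 + 772/359 = 831218602/359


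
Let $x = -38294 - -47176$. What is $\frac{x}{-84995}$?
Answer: $- \frac{8882}{84995} \approx -0.1045$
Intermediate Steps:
$x = 8882$ ($x = -38294 + 47176 = 8882$)
$\frac{x}{-84995} = \frac{8882}{-84995} = 8882 \left(- \frac{1}{84995}\right) = - \frac{8882}{84995}$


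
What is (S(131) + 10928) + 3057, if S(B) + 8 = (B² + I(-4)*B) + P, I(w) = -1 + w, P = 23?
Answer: 30506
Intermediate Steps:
S(B) = 15 + B² - 5*B (S(B) = -8 + ((B² + (-1 - 4)*B) + 23) = -8 + ((B² - 5*B) + 23) = -8 + (23 + B² - 5*B) = 15 + B² - 5*B)
(S(131) + 10928) + 3057 = ((15 + 131² - 5*131) + 10928) + 3057 = ((15 + 17161 - 655) + 10928) + 3057 = (16521 + 10928) + 3057 = 27449 + 3057 = 30506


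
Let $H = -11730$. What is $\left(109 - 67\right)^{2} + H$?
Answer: $-9966$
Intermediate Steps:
$\left(109 - 67\right)^{2} + H = \left(109 - 67\right)^{2} - 11730 = 42^{2} - 11730 = 1764 - 11730 = -9966$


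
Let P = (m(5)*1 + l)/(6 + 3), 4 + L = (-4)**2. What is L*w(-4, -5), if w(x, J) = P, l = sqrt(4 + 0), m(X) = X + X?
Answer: 16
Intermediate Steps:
m(X) = 2*X
l = 2 (l = sqrt(4) = 2)
L = 12 (L = -4 + (-4)**2 = -4 + 16 = 12)
P = 4/3 (P = ((2*5)*1 + 2)/(6 + 3) = (10*1 + 2)/9 = (10 + 2)*(1/9) = 12*(1/9) = 4/3 ≈ 1.3333)
w(x, J) = 4/3
L*w(-4, -5) = 12*(4/3) = 16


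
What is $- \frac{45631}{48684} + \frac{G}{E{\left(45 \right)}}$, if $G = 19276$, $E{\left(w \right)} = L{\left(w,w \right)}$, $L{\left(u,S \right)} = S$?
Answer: $\frac{312126463}{730260} \approx 427.42$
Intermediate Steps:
$E{\left(w \right)} = w$
$- \frac{45631}{48684} + \frac{G}{E{\left(45 \right)}} = - \frac{45631}{48684} + \frac{19276}{45} = \frac{312126463}{730260}$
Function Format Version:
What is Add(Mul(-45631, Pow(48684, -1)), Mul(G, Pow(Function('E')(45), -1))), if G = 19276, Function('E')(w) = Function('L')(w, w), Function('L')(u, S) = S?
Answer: Rational(312126463, 730260) ≈ 427.42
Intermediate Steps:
Function('E')(w) = w
Add(Mul(-45631, Pow(48684, -1)), Mul(G, Pow(Function('E')(45), -1))) = Add(Mul(-45631, Pow(48684, -1)), Mul(19276, Pow(45, -1))) = Add(Mul(-45631, Rational(1, 48684)), Mul(19276, Rational(1, 45))) = Add(Rational(-45631, 48684), Rational(19276, 45)) = Rational(312126463, 730260)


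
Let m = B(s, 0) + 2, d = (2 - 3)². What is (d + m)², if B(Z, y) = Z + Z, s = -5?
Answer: 49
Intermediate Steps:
d = 1 (d = (-1)² = 1)
B(Z, y) = 2*Z
m = -8 (m = 2*(-5) + 2 = -10 + 2 = -8)
(d + m)² = (1 - 8)² = (-7)² = 49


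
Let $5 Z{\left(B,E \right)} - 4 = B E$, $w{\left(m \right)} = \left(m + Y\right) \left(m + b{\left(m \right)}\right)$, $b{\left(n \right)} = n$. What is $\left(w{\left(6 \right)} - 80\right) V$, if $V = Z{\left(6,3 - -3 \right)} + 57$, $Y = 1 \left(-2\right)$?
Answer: $-2080$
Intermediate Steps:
$Y = -2$
$w{\left(m \right)} = 2 m \left(-2 + m\right)$ ($w{\left(m \right)} = \left(m - 2\right) \left(m + m\right) = \left(-2 + m\right) 2 m = 2 m \left(-2 + m\right)$)
$Z{\left(B,E \right)} = \frac{4}{5} + \frac{B E}{5}$
$V = 65$ ($V = \left(\frac{4}{5} + \frac{1}{5} \cdot 6 \left(3 - -3\right)\right) + 57 = \left(\frac{4}{5} + \frac{1}{5} \cdot 6 \left(3 + 3\right)\right) + 57 = \left(\frac{4}{5} + \frac{1}{5} \cdot 6 \cdot 6\right) + 57 = \left(\frac{4}{5} + \frac{36}{5}\right) + 57 = 8 + 57 = 65$)
$\left(w{\left(6 \right)} - 80\right) V = \left(2 \cdot 6 \left(-2 + 6\right) - 80\right) 65 = \left(2 \cdot 6 \cdot 4 - 80\right) 65 = \left(48 - 80\right) 65 = \left(-32\right) 65 = -2080$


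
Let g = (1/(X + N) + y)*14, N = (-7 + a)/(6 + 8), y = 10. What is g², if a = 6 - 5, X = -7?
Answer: 12895281/676 ≈ 19076.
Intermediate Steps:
a = 1
N = -3/7 (N = (-7 + 1)/(6 + 8) = -6/14 = -6*1/14 = -3/7 ≈ -0.42857)
g = 3591/26 (g = (1/(-7 - 3/7) + 10)*14 = (1/(-52/7) + 10)*14 = (-7/52 + 10)*14 = (513/52)*14 = 3591/26 ≈ 138.12)
g² = (3591/26)² = 12895281/676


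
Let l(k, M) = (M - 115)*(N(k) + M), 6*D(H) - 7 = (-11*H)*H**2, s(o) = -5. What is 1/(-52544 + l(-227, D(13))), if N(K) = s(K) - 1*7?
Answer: 9/150068404 ≈ 5.9973e-8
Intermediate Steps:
N(K) = -12 (N(K) = -5 - 1*7 = -5 - 7 = -12)
D(H) = 7/6 - 11*H**3/6 (D(H) = 7/6 + ((-11*H)*H**2)/6 = 7/6 + (-11*H**3)/6 = 7/6 - 11*H**3/6)
l(k, M) = (-115 + M)*(-12 + M) (l(k, M) = (M - 115)*(-12 + M) = (-115 + M)*(-12 + M))
1/(-52544 + l(-227, D(13))) = 1/(-52544 + (1380 + (7/6 - 11/6*13**3)**2 - 127*(7/6 - 11/6*13**3))) = 1/(-52544 + (1380 + (7/6 - 11/6*2197)**2 - 127*(7/6 - 11/6*2197))) = 1/(-52544 + (1380 + (7/6 - 24167/6)**2 - 127*(7/6 - 24167/6))) = 1/(-52544 + (1380 + (-12080/3)**2 - 127*(-12080/3))) = 1/(-52544 + (1380 + 145926400/9 + 1534160/3)) = 1/(-52544 + 150541300/9) = 1/(150068404/9) = 9/150068404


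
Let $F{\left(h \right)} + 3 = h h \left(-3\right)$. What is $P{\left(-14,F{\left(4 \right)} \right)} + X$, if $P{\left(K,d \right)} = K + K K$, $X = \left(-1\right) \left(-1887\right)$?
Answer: $2069$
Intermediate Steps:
$X = 1887$
$F{\left(h \right)} = -3 - 3 h^{2}$ ($F{\left(h \right)} = -3 + h h \left(-3\right) = -3 + h^{2} \left(-3\right) = -3 - 3 h^{2}$)
$P{\left(K,d \right)} = K + K^{2}$
$P{\left(-14,F{\left(4 \right)} \right)} + X = - 14 \left(1 - 14\right) + 1887 = \left(-14\right) \left(-13\right) + 1887 = 182 + 1887 = 2069$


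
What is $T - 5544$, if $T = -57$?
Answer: $-5601$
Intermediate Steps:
$T - 5544 = -57 - 5544 = -5601$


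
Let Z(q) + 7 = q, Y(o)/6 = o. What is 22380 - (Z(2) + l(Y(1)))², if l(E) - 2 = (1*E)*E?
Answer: 21291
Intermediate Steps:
Y(o) = 6*o
Z(q) = -7 + q
l(E) = 2 + E² (l(E) = 2 + (1*E)*E = 2 + E*E = 2 + E²)
22380 - (Z(2) + l(Y(1)))² = 22380 - ((-7 + 2) + (2 + (6*1)²))² = 22380 - (-5 + (2 + 6²))² = 22380 - (-5 + (2 + 36))² = 22380 - (-5 + 38)² = 22380 - 1*33² = 22380 - 1*1089 = 22380 - 1089 = 21291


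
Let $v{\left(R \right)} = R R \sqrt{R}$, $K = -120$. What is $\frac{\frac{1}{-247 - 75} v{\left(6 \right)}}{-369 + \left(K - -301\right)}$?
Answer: $\frac{9 \sqrt{6}}{15134} \approx 0.0014567$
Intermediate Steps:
$v{\left(R \right)} = R^{\frac{5}{2}}$ ($v{\left(R \right)} = R^{2} \sqrt{R} = R^{\frac{5}{2}}$)
$\frac{\frac{1}{-247 - 75} v{\left(6 \right)}}{-369 + \left(K - -301\right)} = \frac{\frac{1}{-247 - 75} \cdot 6^{\frac{5}{2}}}{-369 - -181} = \frac{\frac{1}{-322} \cdot 36 \sqrt{6}}{-369 + \left(-120 + 301\right)} = \frac{\left(- \frac{1}{322}\right) 36 \sqrt{6}}{-369 + 181} = \frac{\left(- \frac{18}{161}\right) \sqrt{6}}{-188} = - \frac{18 \sqrt{6}}{161} \left(- \frac{1}{188}\right) = \frac{9 \sqrt{6}}{15134}$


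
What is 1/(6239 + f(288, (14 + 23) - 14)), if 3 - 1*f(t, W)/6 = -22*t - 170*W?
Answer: 1/67733 ≈ 1.4764e-5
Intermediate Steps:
f(t, W) = 18 + 132*t + 1020*W (f(t, W) = 18 - 6*(-22*t - 170*W) = 18 - 6*(-170*W - 22*t) = 18 + (132*t + 1020*W) = 18 + 132*t + 1020*W)
1/(6239 + f(288, (14 + 23) - 14)) = 1/(6239 + (18 + 132*288 + 1020*((14 + 23) - 14))) = 1/(6239 + (18 + 38016 + 1020*(37 - 14))) = 1/(6239 + (18 + 38016 + 1020*23)) = 1/(6239 + (18 + 38016 + 23460)) = 1/(6239 + 61494) = 1/67733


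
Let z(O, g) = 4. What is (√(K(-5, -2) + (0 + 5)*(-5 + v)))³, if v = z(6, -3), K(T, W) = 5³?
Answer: 240*√30 ≈ 1314.5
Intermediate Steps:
K(T, W) = 125
v = 4
(√(K(-5, -2) + (0 + 5)*(-5 + v)))³ = (√(125 + (0 + 5)*(-5 + 4)))³ = (√(125 + 5*(-1)))³ = (√(125 - 5))³ = (√120)³ = (2*√30)³ = 240*√30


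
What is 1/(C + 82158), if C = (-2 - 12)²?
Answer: 1/82354 ≈ 1.2143e-5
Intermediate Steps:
C = 196 (C = (-14)² = 196)
1/(C + 82158) = 1/(196 + 82158) = 1/82354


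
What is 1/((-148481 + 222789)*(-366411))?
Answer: -1/27227268588 ≈ -3.6728e-11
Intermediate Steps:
1/((-148481 + 222789)*(-366411)) = -1/366411/74308 = (1/74308)*(-1/366411) = -1/27227268588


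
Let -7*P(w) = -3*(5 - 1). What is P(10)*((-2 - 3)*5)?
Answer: -300/7 ≈ -42.857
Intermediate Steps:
P(w) = 12/7 (P(w) = -(-3)*(5 - 1)/7 = -(-3)*4/7 = -⅐*(-12) = 12/7)
P(10)*((-2 - 3)*5) = 12*((-2 - 3)*5)/7 = 12*(-5*5)/7 = (12/7)*(-25) = -300/7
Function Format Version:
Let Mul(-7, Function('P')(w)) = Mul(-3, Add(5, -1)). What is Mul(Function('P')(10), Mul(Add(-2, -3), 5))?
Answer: Rational(-300, 7) ≈ -42.857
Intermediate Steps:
Function('P')(w) = Rational(12, 7) (Function('P')(w) = Mul(Rational(-1, 7), Mul(-3, Add(5, -1))) = Mul(Rational(-1, 7), Mul(-3, 4)) = Mul(Rational(-1, 7), -12) = Rational(12, 7))
Mul(Function('P')(10), Mul(Add(-2, -3), 5)) = Mul(Rational(12, 7), Mul(Add(-2, -3), 5)) = Mul(Rational(12, 7), Mul(-5, 5)) = Mul(Rational(12, 7), -25) = Rational(-300, 7)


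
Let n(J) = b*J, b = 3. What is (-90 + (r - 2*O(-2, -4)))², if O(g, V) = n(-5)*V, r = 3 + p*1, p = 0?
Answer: 42849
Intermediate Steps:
n(J) = 3*J
r = 3 (r = 3 + 0*1 = 3 + 0 = 3)
O(g, V) = -15*V (O(g, V) = (3*(-5))*V = -15*V)
(-90 + (r - 2*O(-2, -4)))² = (-90 + (3 - (-30)*(-4)))² = (-90 + (3 - 2*60))² = (-90 + (3 - 120))² = (-90 - 117)² = (-207)² = 42849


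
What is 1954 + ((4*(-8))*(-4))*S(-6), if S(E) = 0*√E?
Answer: 1954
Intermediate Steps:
S(E) = 0
1954 + ((4*(-8))*(-4))*S(-6) = 1954 + ((4*(-8))*(-4))*0 = 1954 - 32*(-4)*0 = 1954 + 128*0 = 1954 + 0 = 1954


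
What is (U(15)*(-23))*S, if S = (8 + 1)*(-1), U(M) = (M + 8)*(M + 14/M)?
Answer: 379293/5 ≈ 75859.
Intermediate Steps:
U(M) = (8 + M)*(M + 14/M)
S = -9 (S = 9*(-1) = -9)
(U(15)*(-23))*S = ((14 + 15**2 + 8*15 + 112/15)*(-23))*(-9) = ((14 + 225 + 120 + 112*(1/15))*(-23))*(-9) = ((14 + 225 + 120 + 112/15)*(-23))*(-9) = ((5497/15)*(-23))*(-9) = -126431/15*(-9) = 379293/5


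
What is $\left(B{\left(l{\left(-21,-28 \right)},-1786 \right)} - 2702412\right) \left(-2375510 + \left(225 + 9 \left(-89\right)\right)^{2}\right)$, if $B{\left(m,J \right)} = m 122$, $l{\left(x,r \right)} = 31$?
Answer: $5515281884420$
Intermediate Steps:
$B{\left(m,J \right)} = 122 m$
$\left(B{\left(l{\left(-21,-28 \right)},-1786 \right)} - 2702412\right) \left(-2375510 + \left(225 + 9 \left(-89\right)\right)^{2}\right) = \left(122 \cdot 31 - 2702412\right) \left(-2375510 + \left(225 + 9 \left(-89\right)\right)^{2}\right) = \left(3782 - 2702412\right) \left(-2375510 + \left(225 - 801\right)^{2}\right) = - 2698630 \left(-2375510 + \left(-576\right)^{2}\right) = - 2698630 \left(-2375510 + 331776\right) = \left(-2698630\right) \left(-2043734\right) = 5515281884420$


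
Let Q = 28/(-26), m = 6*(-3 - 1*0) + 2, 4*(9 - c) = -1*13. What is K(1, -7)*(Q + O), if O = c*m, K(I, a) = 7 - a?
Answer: -35868/13 ≈ -2759.1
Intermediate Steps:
c = 49/4 (c = 9 - (-1)*13/4 = 9 - 1/4*(-13) = 9 + 13/4 = 49/4 ≈ 12.250)
m = -16 (m = 6*(-3 + 0) + 2 = 6*(-3) + 2 = -18 + 2 = -16)
Q = -14/13 (Q = 28*(-1/26) = -14/13 ≈ -1.0769)
O = -196 (O = (49/4)*(-16) = -196)
K(1, -7)*(Q + O) = (7 - 1*(-7))*(-14/13 - 196) = (7 + 7)*(-2562/13) = 14*(-2562/13) = -35868/13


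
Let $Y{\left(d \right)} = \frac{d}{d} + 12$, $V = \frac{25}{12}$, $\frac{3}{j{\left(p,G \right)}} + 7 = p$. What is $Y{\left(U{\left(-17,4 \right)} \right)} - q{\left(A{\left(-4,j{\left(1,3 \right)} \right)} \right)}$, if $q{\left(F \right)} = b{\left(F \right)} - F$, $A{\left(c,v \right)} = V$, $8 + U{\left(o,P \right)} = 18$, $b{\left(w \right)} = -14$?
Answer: $\frac{349}{12} \approx 29.083$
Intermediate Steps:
$j{\left(p,G \right)} = \frac{3}{-7 + p}$
$U{\left(o,P \right)} = 10$ ($U{\left(o,P \right)} = -8 + 18 = 10$)
$V = \frac{25}{12}$ ($V = 25 \cdot \frac{1}{12} = \frac{25}{12} \approx 2.0833$)
$A{\left(c,v \right)} = \frac{25}{12}$
$q{\left(F \right)} = -14 - F$
$Y{\left(d \right)} = 13$ ($Y{\left(d \right)} = 1 + 12 = 13$)
$Y{\left(U{\left(-17,4 \right)} \right)} - q{\left(A{\left(-4,j{\left(1,3 \right)} \right)} \right)} = 13 - \left(-14 - \frac{25}{12}\right) = 13 - - \frac{193}{12} = 13 + \frac{193}{12} = \frac{349}{12}$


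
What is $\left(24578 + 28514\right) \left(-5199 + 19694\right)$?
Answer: $769568540$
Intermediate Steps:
$\left(24578 + 28514\right) \left(-5199 + 19694\right) = 53092 \cdot 14495 = 769568540$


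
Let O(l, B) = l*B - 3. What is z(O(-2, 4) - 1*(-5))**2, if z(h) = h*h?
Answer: 1296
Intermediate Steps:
O(l, B) = -3 + B*l (O(l, B) = B*l - 3 = -3 + B*l)
z(h) = h**2
z(O(-2, 4) - 1*(-5))**2 = (((-3 + 4*(-2)) - 1*(-5))**2)**2 = (((-3 - 8) + 5)**2)**2 = ((-11 + 5)**2)**2 = ((-6)**2)**2 = 36**2 = 1296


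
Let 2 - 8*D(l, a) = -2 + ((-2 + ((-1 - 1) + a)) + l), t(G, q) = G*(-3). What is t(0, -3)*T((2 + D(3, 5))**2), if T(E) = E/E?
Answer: 0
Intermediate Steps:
t(G, q) = -3*G
D(l, a) = 1 - a/8 - l/8 (D(l, a) = 1/4 - (-2 + ((-2 + ((-1 - 1) + a)) + l))/8 = 1/4 - (-2 + ((-2 + (-2 + a)) + l))/8 = 1/4 - (-2 + ((-4 + a) + l))/8 = 1/4 - (-2 + (-4 + a + l))/8 = 1/4 - (-6 + a + l)/8 = 1/4 + (3/4 - a/8 - l/8) = 1 - a/8 - l/8)
T(E) = 1
t(0, -3)*T((2 + D(3, 5))**2) = -3*0*1 = 0*1 = 0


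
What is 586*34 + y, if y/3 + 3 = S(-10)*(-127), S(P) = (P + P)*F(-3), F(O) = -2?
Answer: 4675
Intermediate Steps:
S(P) = -4*P (S(P) = (P + P)*(-2) = (2*P)*(-2) = -4*P)
y = -15249 (y = -9 + 3*(-4*(-10)*(-127)) = -9 + 3*(40*(-127)) = -9 + 3*(-5080) = -9 - 15240 = -15249)
586*34 + y = 586*34 - 15249 = 19924 - 15249 = 4675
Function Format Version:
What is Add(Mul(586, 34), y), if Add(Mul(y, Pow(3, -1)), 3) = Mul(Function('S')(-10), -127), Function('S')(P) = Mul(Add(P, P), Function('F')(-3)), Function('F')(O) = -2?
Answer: 4675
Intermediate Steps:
Function('S')(P) = Mul(-4, P) (Function('S')(P) = Mul(Add(P, P), -2) = Mul(Mul(2, P), -2) = Mul(-4, P))
y = -15249 (y = Add(-9, Mul(3, Mul(Mul(-4, -10), -127))) = Add(-9, Mul(3, Mul(40, -127))) = Add(-9, Mul(3, -5080)) = Add(-9, -15240) = -15249)
Add(Mul(586, 34), y) = Add(Mul(586, 34), -15249) = Add(19924, -15249) = 4675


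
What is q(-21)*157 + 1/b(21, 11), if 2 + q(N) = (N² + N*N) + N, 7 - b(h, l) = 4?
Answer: 404590/3 ≈ 1.3486e+5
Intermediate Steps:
b(h, l) = 3 (b(h, l) = 7 - 1*4 = 7 - 4 = 3)
q(N) = -2 + N + 2*N² (q(N) = -2 + ((N² + N*N) + N) = -2 + ((N² + N²) + N) = -2 + (2*N² + N) = -2 + (N + 2*N²) = -2 + N + 2*N²)
q(-21)*157 + 1/b(21, 11) = (-2 - 21 + 2*(-21)²)*157 + 1/3 = (-2 - 21 + 2*441)*157 + ⅓ = (-2 - 21 + 882)*157 + ⅓ = 859*157 + ⅓ = 134863 + ⅓ = 404590/3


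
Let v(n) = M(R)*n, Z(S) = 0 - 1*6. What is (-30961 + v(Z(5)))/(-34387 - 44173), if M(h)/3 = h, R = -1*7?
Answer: 6167/15712 ≈ 0.39250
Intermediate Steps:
R = -7
M(h) = 3*h
Z(S) = -6 (Z(S) = 0 - 6 = -6)
v(n) = -21*n (v(n) = (3*(-7))*n = -21*n)
(-30961 + v(Z(5)))/(-34387 - 44173) = (-30961 - 21*(-6))/(-34387 - 44173) = (-30961 + 126)/(-78560) = -30835*(-1/78560) = 6167/15712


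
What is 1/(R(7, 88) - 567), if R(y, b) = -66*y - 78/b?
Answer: -44/45315 ≈ -0.00097098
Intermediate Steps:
R(y, b) = -78/b - 66*y
1/(R(7, 88) - 567) = 1/((-78/88 - 66*7) - 567) = 1/((-78*1/88 - 462) - 567) = 1/((-39/44 - 462) - 567) = 1/(-20367/44 - 567) = 1/(-45315/44) = -44/45315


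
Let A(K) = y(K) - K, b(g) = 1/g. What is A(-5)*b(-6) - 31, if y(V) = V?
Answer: -31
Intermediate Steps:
b(g) = 1/g
A(K) = 0 (A(K) = K - K = 0)
A(-5)*b(-6) - 31 = 0/(-6) - 31 = 0*(-⅙) - 31 = 0 - 31 = -31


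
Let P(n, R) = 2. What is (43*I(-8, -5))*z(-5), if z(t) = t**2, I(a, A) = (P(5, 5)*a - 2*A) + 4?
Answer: -2150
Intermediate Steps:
I(a, A) = 4 - 2*A + 2*a (I(a, A) = (2*a - 2*A) + 4 = (-2*A + 2*a) + 4 = 4 - 2*A + 2*a)
(43*I(-8, -5))*z(-5) = (43*(4 - 2*(-5) + 2*(-8)))*(-5)**2 = (43*(4 + 10 - 16))*25 = (43*(-2))*25 = -86*25 = -2150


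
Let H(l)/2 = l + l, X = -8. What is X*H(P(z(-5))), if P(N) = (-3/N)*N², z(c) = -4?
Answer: -384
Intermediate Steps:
P(N) = -3*N
H(l) = 4*l (H(l) = 2*(l + l) = 2*(2*l) = 4*l)
X*H(P(z(-5))) = -32*(-3*(-4)) = -32*12 = -8*48 = -384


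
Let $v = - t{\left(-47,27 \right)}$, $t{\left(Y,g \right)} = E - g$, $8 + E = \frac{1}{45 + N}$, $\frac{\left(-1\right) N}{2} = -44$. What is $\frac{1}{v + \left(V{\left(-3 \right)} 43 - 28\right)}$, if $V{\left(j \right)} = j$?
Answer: $- \frac{133}{16227} \approx -0.0081962$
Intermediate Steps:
$N = 88$ ($N = \left(-2\right) \left(-44\right) = 88$)
$E = - \frac{1063}{133}$ ($E = -8 + \frac{1}{45 + 88} = -8 + \frac{1}{133} = - \frac{1063}{133} \approx -7.9925$)
$t{\left(Y,g \right)} = - \frac{1063}{133} - g$
$v = \frac{4654}{133}$ ($v = - (- \frac{1063}{133} - 27) = \left(-1\right) \left(- \frac{4654}{133}\right) = \frac{4654}{133} \approx 34.992$)
$\frac{1}{v + \left(V{\left(-3 \right)} 43 - 28\right)} = \frac{1}{\frac{4654}{133} - 157} = \frac{1}{- \frac{16227}{133}} = - \frac{133}{16227}$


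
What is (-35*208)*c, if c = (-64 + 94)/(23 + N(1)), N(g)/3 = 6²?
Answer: -218400/131 ≈ -1667.2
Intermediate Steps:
N(g) = 108 (N(g) = 3*6² = 3*36 = 108)
c = 30/131 (c = (-64 + 94)/(23 + 108) = 30/131 ≈ 0.22901)
(-35*208)*c = -35*208*(30/131) = -7280*30/131 = -218400/131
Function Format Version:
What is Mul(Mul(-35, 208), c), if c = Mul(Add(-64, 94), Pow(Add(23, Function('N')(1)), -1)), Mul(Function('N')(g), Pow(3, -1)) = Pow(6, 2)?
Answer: Rational(-218400, 131) ≈ -1667.2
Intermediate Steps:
Function('N')(g) = 108 (Function('N')(g) = Mul(3, Pow(6, 2)) = Mul(3, 36) = 108)
c = Rational(30, 131) (c = Mul(Add(-64, 94), Pow(Add(23, 108), -1)) = Mul(30, Pow(131, -1)) = Mul(30, Rational(1, 131)) = Rational(30, 131) ≈ 0.22901)
Mul(Mul(-35, 208), c) = Mul(Mul(-35, 208), Rational(30, 131)) = Mul(-7280, Rational(30, 131)) = Rational(-218400, 131)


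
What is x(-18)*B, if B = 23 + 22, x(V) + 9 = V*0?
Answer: -405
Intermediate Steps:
x(V) = -9 (x(V) = -9 + V*0 = -9 + 0 = -9)
B = 45
x(-18)*B = -9*45 = -405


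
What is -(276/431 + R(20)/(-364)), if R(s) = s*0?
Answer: -276/431 ≈ -0.64037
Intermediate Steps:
R(s) = 0
-(276/431 + R(20)/(-364)) = -(276/431 + 0/(-364)) = -(276*(1/431) + 0*(-1/364)) = -(276/431 + 0) = -1*276/431 = -276/431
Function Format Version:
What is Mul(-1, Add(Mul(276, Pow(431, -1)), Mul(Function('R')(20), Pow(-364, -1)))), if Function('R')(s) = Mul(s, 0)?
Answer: Rational(-276, 431) ≈ -0.64037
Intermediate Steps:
Function('R')(s) = 0
Mul(-1, Add(Mul(276, Pow(431, -1)), Mul(Function('R')(20), Pow(-364, -1)))) = Mul(-1, Add(Mul(276, Pow(431, -1)), Mul(0, Pow(-364, -1)))) = Mul(-1, Add(Mul(276, Rational(1, 431)), Mul(0, Rational(-1, 364)))) = Mul(-1, Add(Rational(276, 431), 0)) = Mul(-1, Rational(276, 431)) = Rational(-276, 431)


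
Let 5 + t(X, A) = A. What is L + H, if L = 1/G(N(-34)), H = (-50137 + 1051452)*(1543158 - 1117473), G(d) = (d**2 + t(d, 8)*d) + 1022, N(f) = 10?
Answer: 491033981692801/1152 ≈ 4.2624e+11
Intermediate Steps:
t(X, A) = -5 + A
G(d) = 1022 + d**2 + 3*d (G(d) = (d**2 + (-5 + 8)*d) + 1022 = (d**2 + 3*d) + 1022 = 1022 + d**2 + 3*d)
H = 426244775775 (H = 1001315*425685 = 426244775775)
L = 1/1152 (L = 1/(1022 + 10**2 + 3*10) = 1/(1022 + 100 + 30) = 1/1152 ≈ 0.00086806)
L + H = 1/1152 + 426244775775 = 491033981692801/1152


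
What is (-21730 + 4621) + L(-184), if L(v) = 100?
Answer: -17009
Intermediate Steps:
(-21730 + 4621) + L(-184) = (-21730 + 4621) + 100 = -17109 + 100 = -17009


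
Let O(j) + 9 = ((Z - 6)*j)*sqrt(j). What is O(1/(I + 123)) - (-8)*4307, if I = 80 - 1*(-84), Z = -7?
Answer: 34447 - 13*sqrt(287)/82369 ≈ 34447.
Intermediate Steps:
I = 164 (I = 80 + 84 = 164)
O(j) = -9 - 13*j**(3/2) (O(j) = -9 + ((-7 - 6)*j)*sqrt(j) = -9 + (-13*j)*sqrt(j) = -9 - 13*j**(3/2))
O(1/(I + 123)) - (-8)*4307 = (-9 - 13/(164 + 123)**(3/2)) - (-8)*4307 = (-9 - 13*sqrt(287)/82369) - 1*(-34456) = (-9 - 13*sqrt(287)/82369) + 34456 = 34447 - 13*sqrt(287)/82369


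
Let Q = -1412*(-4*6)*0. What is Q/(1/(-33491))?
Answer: 0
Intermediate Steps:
Q = 0 (Q = -(-33888)*0 = -1412*0 = 0)
Q/(1/(-33491)) = 0/(1/(-33491)) = 0/(-1/33491) = 0*(-33491) = 0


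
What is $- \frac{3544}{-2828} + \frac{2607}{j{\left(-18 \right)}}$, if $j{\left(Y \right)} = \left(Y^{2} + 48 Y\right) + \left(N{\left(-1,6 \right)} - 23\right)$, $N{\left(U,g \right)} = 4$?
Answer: $- \frac{1347875}{395213} \approx -3.4105$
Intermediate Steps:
$j{\left(Y \right)} = -19 + Y^{2} + 48 Y$ ($j{\left(Y \right)} = \left(Y^{2} + 48 Y\right) + \left(4 - 23\right) = \left(Y^{2} + 48 Y\right) - 19 = -19 + Y^{2} + 48 Y$)
$- \frac{3544}{-2828} + \frac{2607}{j{\left(-18 \right)}} = - \frac{3544}{-2828} + \frac{2607}{-19 + \left(-18\right)^{2} + 48 \left(-18\right)} = \left(-3544\right) \left(- \frac{1}{2828}\right) + \frac{2607}{-19 + 324 - 864} = \frac{886}{707} + \frac{2607}{-559} = \frac{886}{707} + 2607 \left(- \frac{1}{559}\right) = \frac{886}{707} - \frac{2607}{559} = - \frac{1347875}{395213}$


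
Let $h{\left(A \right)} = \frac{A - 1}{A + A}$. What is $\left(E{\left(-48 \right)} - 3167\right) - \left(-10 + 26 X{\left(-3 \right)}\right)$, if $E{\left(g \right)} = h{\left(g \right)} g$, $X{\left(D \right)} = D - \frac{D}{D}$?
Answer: $- \frac{6155}{2} \approx -3077.5$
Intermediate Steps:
$h{\left(A \right)} = \frac{-1 + A}{2 A}$
$X{\left(D \right)} = -1 + D$ ($X{\left(D \right)} = D - 1 = -1 + D$)
$E{\left(g \right)} = - \frac{1}{2} + \frac{g}{2}$ ($E{\left(g \right)} = \frac{-1 + g}{2 g} g = - \frac{1}{2} + \frac{g}{2}$)
$\left(E{\left(-48 \right)} - 3167\right) - \left(-10 + 26 X{\left(-3 \right)}\right) = \left(\left(- \frac{1}{2} + \frac{1}{2} \left(-48\right)\right) - 3167\right) - \left(-10 + 26 \left(-1 - 3\right)\right) = \left(\left(- \frac{1}{2} - 24\right) - 3167\right) + \left(10 - -104\right) = \left(- \frac{49}{2} - 3167\right) + \left(10 + 104\right) = - \frac{6383}{2} + 114 = - \frac{6155}{2}$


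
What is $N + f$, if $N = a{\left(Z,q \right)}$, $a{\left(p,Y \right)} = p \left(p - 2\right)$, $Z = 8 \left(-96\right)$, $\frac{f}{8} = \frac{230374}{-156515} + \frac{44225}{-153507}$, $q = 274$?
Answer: $\frac{14207764656192856}{24026148105} \approx 5.9135 \cdot 10^{5}$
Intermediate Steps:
$f = - \frac{338287179944}{24026148105}$ ($f = 8 \left(\frac{230374}{-156515} + \frac{44225}{-153507}\right) = 8 \left(230374 \left(- \frac{1}{156515}\right) + 44225 \left(- \frac{1}{153507}\right)\right) = 8 \left(- \frac{230374}{156515} - \frac{44225}{153507}\right) = 8 \left(- \frac{42285897493}{24026148105}\right) = - \frac{338287179944}{24026148105} \approx -14.08$)
$Z = -768$
$a{\left(p,Y \right)} = p \left(-2 + p\right)$
$N = 591360$ ($N = - 768 \left(-2 - 768\right) = \left(-768\right) \left(-770\right) = 591360$)
$N + f = 591360 - \frac{338287179944}{24026148105} = \frac{14207764656192856}{24026148105}$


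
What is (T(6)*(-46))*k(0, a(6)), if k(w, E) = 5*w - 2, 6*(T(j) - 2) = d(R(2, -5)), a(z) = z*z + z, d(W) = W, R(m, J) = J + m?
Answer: 138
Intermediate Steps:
a(z) = z + z² (a(z) = z² + z = z + z²)
T(j) = 3/2 (T(j) = 2 + (-5 + 2)/6 = 2 + (⅙)*(-3) = 2 - ½ = 3/2)
k(w, E) = -2 + 5*w
(T(6)*(-46))*k(0, a(6)) = ((3/2)*(-46))*(-2 + 5*0) = -69*(-2 + 0) = -69*(-2) = 138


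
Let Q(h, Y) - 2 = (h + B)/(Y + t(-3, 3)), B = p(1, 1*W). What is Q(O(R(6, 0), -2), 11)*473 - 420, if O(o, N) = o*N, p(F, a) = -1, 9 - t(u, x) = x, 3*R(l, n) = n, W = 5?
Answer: 8469/17 ≈ 498.18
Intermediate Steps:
R(l, n) = n/3
t(u, x) = 9 - x
B = -1
O(o, N) = N*o
Q(h, Y) = 2 + (-1 + h)/(6 + Y) (Q(h, Y) = 2 + (h - 1)/(Y + (9 - 1*3)) = 2 + (-1 + h)/(Y + (9 - 3)) = 2 + (-1 + h)/(Y + 6) = 2 + (-1 + h)/(6 + Y))
Q(O(R(6, 0), -2), 11)*473 - 420 = ((11 - 2*0/3 + 2*11)/(6 + 11))*473 - 420 = ((11 - 2*0 + 22)/17)*473 - 420 = ((11 + 0 + 22)/17)*473 - 420 = ((1/17)*33)*473 - 420 = (33/17)*473 - 420 = 15609/17 - 420 = 8469/17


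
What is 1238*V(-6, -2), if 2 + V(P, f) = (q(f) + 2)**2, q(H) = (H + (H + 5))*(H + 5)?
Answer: 28474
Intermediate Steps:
q(H) = (5 + H)*(5 + 2*H) (q(H) = (H + (5 + H))*(5 + H) = (5 + 2*H)*(5 + H) = (5 + H)*(5 + 2*H))
V(P, f) = -2 + (27 + 2*f**2 + 15*f)**2 (V(P, f) = -2 + ((25 + 2*f**2 + 15*f) + 2)**2 = -2 + (27 + 2*f**2 + 15*f)**2)
1238*V(-6, -2) = 1238*(-2 + (27 + 2*(-2)**2 + 15*(-2))**2) = 1238*(-2 + (27 + 2*4 - 30)**2) = 1238*(-2 + (27 + 8 - 30)**2) = 1238*(-2 + 5**2) = 1238*(-2 + 25) = 1238*23 = 28474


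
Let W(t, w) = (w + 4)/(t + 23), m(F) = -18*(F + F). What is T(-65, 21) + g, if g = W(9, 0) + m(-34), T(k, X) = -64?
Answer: 9281/8 ≈ 1160.1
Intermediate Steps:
m(F) = -36*F
W(t, w) = (4 + w)/(23 + t)
g = 9793/8 (g = (4 + 0)/(23 + 9) - 36*(-34) = 4/32 + 1224 = (1/32)*4 + 1224 = ⅛ + 1224 = 9793/8 ≈ 1224.1)
T(-65, 21) + g = -64 + 9793/8 = 9281/8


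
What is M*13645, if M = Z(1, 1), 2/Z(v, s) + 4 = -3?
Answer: -27290/7 ≈ -3898.6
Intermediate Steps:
Z(v, s) = -2/7 (Z(v, s) = 2/(-4 - 3) = 2/(-7) = 2*(-⅐) = -2/7)
M = -2/7 ≈ -0.28571
M*13645 = -2/7*13645 = -27290/7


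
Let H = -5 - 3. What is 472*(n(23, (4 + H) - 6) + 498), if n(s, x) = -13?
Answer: 228920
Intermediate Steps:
H = -8
472*(n(23, (4 + H) - 6) + 498) = 472*(-13 + 498) = 472*485 = 228920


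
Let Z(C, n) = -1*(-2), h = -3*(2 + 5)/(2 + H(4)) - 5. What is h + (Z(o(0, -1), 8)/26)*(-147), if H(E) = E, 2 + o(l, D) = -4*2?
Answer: -515/26 ≈ -19.808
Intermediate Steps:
o(l, D) = -10 (o(l, D) = -2 - 4*2 = -2 - 8 = -10)
h = -17/2 (h = -3*(2 + 5)/(2 + 4) - 5 = -21/6 - 5 = -3*7/6 - 5 = -7/2 - 5 = -17/2 ≈ -8.5000)
Z(C, n) = 2
h + (Z(o(0, -1), 8)/26)*(-147) = -17/2 + (2/26)*(-147) = -17/2 + (2*(1/26))*(-147) = -17/2 + (1/13)*(-147) = -17/2 - 147/13 = -515/26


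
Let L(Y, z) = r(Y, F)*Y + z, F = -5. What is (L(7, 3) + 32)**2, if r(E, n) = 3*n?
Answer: 4900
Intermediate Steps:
L(Y, z) = z - 15*Y (L(Y, z) = (3*(-5))*Y + z = -15*Y + z = z - 15*Y)
(L(7, 3) + 32)**2 = ((3 - 15*7) + 32)**2 = ((3 - 105) + 32)**2 = (-102 + 32)**2 = (-70)**2 = 4900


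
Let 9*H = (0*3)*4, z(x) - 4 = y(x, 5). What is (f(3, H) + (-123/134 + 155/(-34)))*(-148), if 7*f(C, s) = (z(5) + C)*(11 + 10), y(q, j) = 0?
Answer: -2616788/1139 ≈ -2297.4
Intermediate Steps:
z(x) = 4 (z(x) = 4 + 0 = 4)
H = 0 (H = ((0*3)*4)/9 = (0*4)/9 = (⅑)*0 = 0)
f(C, s) = 12 + 3*C (f(C, s) = ((4 + C)*(11 + 10))/7 = ((4 + C)*21)/7 = (84 + 21*C)/7 = 12 + 3*C)
(f(3, H) + (-123/134 + 155/(-34)))*(-148) = ((12 + 3*3) + (-123/134 + 155/(-34)))*(-148) = ((12 + 9) + (-123*1/134 + 155*(-1/34)))*(-148) = (21 + (-123/134 - 155/34))*(-148) = (21 - 6238/1139)*(-148) = (17681/1139)*(-148) = -2616788/1139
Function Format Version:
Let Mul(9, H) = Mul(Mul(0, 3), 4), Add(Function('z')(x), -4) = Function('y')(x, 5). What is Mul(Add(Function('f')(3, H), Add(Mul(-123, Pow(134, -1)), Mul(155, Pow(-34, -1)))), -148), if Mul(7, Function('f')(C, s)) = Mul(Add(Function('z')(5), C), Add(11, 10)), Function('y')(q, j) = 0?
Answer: Rational(-2616788, 1139) ≈ -2297.4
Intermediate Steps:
Function('z')(x) = 4 (Function('z')(x) = Add(4, 0) = 4)
H = 0 (H = Mul(Rational(1, 9), Mul(Mul(0, 3), 4)) = Mul(Rational(1, 9), Mul(0, 4)) = Mul(Rational(1, 9), 0) = 0)
Function('f')(C, s) = Add(12, Mul(3, C)) (Function('f')(C, s) = Mul(Rational(1, 7), Mul(Add(4, C), Add(11, 10))) = Mul(Rational(1, 7), Mul(Add(4, C), 21)) = Mul(Rational(1, 7), Add(84, Mul(21, C))) = Add(12, Mul(3, C)))
Mul(Add(Function('f')(3, H), Add(Mul(-123, Pow(134, -1)), Mul(155, Pow(-34, -1)))), -148) = Mul(Add(Add(12, Mul(3, 3)), Add(Mul(-123, Pow(134, -1)), Mul(155, Pow(-34, -1)))), -148) = Mul(Add(Add(12, 9), Add(Mul(-123, Rational(1, 134)), Mul(155, Rational(-1, 34)))), -148) = Mul(Add(21, Add(Rational(-123, 134), Rational(-155, 34))), -148) = Mul(Add(21, Rational(-6238, 1139)), -148) = Mul(Rational(17681, 1139), -148) = Rational(-2616788, 1139)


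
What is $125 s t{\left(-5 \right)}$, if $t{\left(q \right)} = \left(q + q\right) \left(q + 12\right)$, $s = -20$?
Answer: $175000$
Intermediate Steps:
$t{\left(q \right)} = 2 q \left(12 + q\right)$
$125 s t{\left(-5 \right)} = 125 \left(- 20 \cdot 2 \left(-5\right) \left(12 - 5\right)\right) = 125 \left(- 20 \cdot 2 \left(-5\right) 7\right) = 125 \left(\left(-20\right) \left(-70\right)\right) = 125 \cdot 1400 = 175000$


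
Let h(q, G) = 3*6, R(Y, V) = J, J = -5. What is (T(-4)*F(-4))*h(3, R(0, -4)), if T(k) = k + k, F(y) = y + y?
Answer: 1152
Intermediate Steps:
R(Y, V) = -5
h(q, G) = 18
F(y) = 2*y
T(k) = 2*k
(T(-4)*F(-4))*h(3, R(0, -4)) = ((2*(-4))*(2*(-4)))*18 = -8*(-8)*18 = 64*18 = 1152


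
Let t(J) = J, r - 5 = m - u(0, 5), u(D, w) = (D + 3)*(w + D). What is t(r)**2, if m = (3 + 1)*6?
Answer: 196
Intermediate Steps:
u(D, w) = (3 + D)*(D + w)
m = 24 (m = 4*6 = 24)
r = 14 (r = 5 + (24 - (0**2 + 3*0 + 3*5 + 0*5)) = 5 + (24 - (0 + 0 + 15 + 0)) = 5 + (24 - 1*15) = 5 + (24 - 15) = 5 + 9 = 14)
t(r)**2 = 14**2 = 196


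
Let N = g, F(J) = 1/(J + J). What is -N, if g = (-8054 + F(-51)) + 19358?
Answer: -1153007/102 ≈ -11304.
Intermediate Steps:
F(J) = 1/(2*J)
g = 1153007/102 (g = (-8054 + (½)/(-51)) + 19358 = (-8054 + (½)*(-1/51)) + 19358 = (-8054 - 1/102) + 19358 = -821509/102 + 19358 = 1153007/102 ≈ 11304.)
N = 1153007/102 ≈ 11304.
-N = -1*1153007/102 = -1153007/102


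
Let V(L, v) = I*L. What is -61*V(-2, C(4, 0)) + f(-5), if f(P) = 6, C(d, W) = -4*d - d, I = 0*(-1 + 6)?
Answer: 6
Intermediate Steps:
I = 0 (I = 0*5 = 0)
C(d, W) = -5*d
V(L, v) = 0 (V(L, v) = 0*L = 0)
-61*V(-2, C(4, 0)) + f(-5) = -61*0 + 6 = 0 + 6 = 6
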